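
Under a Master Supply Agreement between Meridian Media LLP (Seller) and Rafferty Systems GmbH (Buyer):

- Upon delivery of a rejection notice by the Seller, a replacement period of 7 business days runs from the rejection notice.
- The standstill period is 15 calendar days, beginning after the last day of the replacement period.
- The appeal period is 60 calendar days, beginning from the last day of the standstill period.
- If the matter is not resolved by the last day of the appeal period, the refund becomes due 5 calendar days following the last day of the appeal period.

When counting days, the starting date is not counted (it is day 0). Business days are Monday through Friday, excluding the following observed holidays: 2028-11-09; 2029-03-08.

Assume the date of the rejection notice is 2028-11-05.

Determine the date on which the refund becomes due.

2029-02-03

The last day of the replacement period: counting 7 business days from Sunday, 2028-11-05 (Nov 6, Nov 7, Nov 8, Nov 10, Nov 13, Nov 14, Nov 15, skipping weekends and the listed holiday on Nov 9) reaches Wednesday, 2028-11-15.
The last day of the standstill period: 2028-11-15 + 15 days = 2028-11-30.
Adding 60 calendar days to 2028-11-30 gives 2029-01-29, which is the last day of the appeal period.
The date on which the refund becomes due: 5 calendar days after 2029-01-29 is 2029-02-03.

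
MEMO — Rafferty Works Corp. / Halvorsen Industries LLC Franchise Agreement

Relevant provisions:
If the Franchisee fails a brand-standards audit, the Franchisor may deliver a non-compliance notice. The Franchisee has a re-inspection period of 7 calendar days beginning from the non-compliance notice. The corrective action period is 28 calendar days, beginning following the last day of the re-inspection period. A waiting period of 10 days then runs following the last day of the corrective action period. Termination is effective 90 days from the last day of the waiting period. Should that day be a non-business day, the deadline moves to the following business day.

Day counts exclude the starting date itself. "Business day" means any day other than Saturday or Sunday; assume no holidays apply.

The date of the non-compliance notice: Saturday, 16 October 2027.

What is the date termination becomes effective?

The last day of the re-inspection period: 16 October 2027 + 7 days = 23 October 2027.
The last day of the corrective action period: 23 October 2027 + 28 days = 20 November 2027.
The last day of the waiting period: 20 November 2027 + 10 days = 30 November 2027.
The date termination becomes effective: 30 November 2027 + 90 days = 28 February 2028. 28 February 2028 is a Monday, so no roll-forward applies.

28 February 2028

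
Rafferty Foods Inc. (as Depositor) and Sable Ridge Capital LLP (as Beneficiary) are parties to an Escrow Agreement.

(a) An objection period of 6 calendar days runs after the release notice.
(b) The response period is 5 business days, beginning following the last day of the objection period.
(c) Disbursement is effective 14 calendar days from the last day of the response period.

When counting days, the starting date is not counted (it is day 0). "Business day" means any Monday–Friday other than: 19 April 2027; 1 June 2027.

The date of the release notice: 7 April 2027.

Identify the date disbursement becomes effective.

Adding 6 calendar days to 7 April 2027 gives 13 April 2027, which is the last day of the objection period.
From Tuesday, 13 April 2027, 5 business days (Apr 14, Apr 15, Apr 16, Apr 20, Apr 21, skipping weekends and the listed holiday on Apr 19) brings us to Wednesday, 21 April 2027, which is the last day of the response period.
The date disbursement becomes effective: 21 April 2027 + 14 days = 5 May 2027.

5 May 2027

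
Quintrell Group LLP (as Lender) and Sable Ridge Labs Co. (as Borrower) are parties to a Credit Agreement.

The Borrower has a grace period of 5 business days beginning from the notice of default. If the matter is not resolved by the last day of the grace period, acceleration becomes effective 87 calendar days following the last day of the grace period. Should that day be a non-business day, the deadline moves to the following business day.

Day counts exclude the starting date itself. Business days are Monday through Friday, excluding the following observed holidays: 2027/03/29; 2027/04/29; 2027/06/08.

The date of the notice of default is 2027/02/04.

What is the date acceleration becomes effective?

2027/05/10

The last day of the grace period: counting 5 business days from Thursday, 2027/02/04 (Feb 5, Feb 8, Feb 9, Feb 10, Feb 11, skipping weekends) reaches Thursday, 2027/02/11.
The date acceleration becomes effective: 87 calendar days after 2027/02/11 is 2027/05/09. That falls on a Sunday, so it rolls to the next business day, Monday, 2027/05/10.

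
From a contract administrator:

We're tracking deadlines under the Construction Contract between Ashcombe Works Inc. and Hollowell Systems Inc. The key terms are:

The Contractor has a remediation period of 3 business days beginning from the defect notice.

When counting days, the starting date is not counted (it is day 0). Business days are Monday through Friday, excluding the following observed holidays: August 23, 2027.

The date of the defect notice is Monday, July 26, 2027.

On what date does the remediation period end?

July 29, 2027

From Monday, July 26, 2027, 3 business days (Jul 27, Jul 28, Jul 29, skipping weekends) brings us to Thursday, July 29, 2027, which is the last day of the remediation period.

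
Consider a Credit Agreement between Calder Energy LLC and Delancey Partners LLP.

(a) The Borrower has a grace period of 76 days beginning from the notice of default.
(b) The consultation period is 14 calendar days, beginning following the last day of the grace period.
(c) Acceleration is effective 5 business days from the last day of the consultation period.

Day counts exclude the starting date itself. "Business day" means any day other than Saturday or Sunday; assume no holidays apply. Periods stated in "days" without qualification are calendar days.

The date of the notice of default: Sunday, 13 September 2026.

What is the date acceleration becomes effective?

18 December 2026

Adding 76 calendar days to 13 September 2026 gives 28 November 2026, which is the last day of the grace period.
The last day of the consultation period: 14 calendar days after 28 November 2026 is 12 December 2026.
The date acceleration becomes effective: counting 5 business days from Saturday, 12 December 2026 (Dec 14, Dec 15, Dec 16, Dec 17, Dec 18, skipping weekends) reaches Friday, 18 December 2026.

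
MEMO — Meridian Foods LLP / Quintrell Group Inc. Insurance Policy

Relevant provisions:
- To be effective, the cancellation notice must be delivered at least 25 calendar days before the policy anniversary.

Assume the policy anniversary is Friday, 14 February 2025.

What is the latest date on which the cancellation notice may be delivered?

Counting back 25 calendar days from 14 February 2025 gives 20 January 2025.

20 January 2025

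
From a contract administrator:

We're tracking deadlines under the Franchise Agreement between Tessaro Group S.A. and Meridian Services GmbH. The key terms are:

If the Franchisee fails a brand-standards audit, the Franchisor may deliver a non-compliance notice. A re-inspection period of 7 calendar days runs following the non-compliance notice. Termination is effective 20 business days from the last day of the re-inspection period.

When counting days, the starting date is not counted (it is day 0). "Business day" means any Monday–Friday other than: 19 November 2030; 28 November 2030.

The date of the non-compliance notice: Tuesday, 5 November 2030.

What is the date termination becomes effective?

12 December 2030

Adding 7 calendar days to 5 November 2030 gives 12 November 2030, which is the last day of the re-inspection period.
From Tuesday, 12 November 2030, 20 business days (Nov 13, Nov 14, Nov 15, Nov 18, …, Dec 10, Dec 11, Dec 12, skipping weekends and the listed holidays on Nov 19, Nov 28) brings us to Thursday, 12 December 2030, which is the date termination becomes effective.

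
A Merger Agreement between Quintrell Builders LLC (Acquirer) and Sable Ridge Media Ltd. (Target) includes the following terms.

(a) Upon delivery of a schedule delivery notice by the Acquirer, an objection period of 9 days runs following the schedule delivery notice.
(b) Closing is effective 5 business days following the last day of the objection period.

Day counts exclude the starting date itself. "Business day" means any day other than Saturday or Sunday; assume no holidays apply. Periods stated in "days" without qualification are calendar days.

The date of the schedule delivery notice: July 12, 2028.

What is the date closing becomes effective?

The last day of the objection period: 9 calendar days after July 12, 2028 is July 21, 2028.
From Friday, July 21, 2028, 5 business days (Jul 24, Jul 25, Jul 26, Jul 27, Jul 28, skipping weekends) brings us to Friday, July 28, 2028, which is the date closing becomes effective.

July 28, 2028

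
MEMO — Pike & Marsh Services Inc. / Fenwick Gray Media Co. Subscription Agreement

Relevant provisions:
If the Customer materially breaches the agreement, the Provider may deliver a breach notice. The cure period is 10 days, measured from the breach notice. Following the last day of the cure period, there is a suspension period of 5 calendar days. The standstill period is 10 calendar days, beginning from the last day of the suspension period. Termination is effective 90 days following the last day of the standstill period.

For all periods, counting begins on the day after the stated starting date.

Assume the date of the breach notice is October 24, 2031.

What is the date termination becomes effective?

February 16, 2032

Adding 10 calendar days to October 24, 2031 gives November 3, 2031, which is the last day of the cure period.
The last day of the suspension period: November 3, 2031 + 5 days = November 8, 2031.
Adding 10 calendar days to November 8, 2031 gives November 18, 2031, which is the last day of the standstill period.
The date termination becomes effective: 90 calendar days after November 18, 2031 is February 16, 2032.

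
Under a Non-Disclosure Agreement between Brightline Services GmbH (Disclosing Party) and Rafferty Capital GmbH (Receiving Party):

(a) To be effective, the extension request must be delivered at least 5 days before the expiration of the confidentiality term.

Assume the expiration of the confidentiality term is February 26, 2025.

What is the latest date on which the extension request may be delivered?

February 21, 2025

February 26, 2025 minus 5 days is February 21, 2025.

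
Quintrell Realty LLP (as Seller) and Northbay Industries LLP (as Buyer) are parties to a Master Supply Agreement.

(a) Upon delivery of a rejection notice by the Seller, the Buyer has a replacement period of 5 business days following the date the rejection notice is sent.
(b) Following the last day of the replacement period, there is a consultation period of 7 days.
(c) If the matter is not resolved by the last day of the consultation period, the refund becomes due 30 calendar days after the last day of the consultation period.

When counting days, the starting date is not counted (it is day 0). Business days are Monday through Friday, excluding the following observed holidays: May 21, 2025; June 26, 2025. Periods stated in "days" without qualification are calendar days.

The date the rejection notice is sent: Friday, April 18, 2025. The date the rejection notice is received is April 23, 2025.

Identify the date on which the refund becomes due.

June 1, 2025

The last day of the replacement period: counting 5 business days from Friday, April 18, 2025 (Apr 21, Apr 22, Apr 23, Apr 24, Apr 25, skipping weekends) reaches Friday, April 25, 2025.
The last day of the consultation period: 7 calendar days after April 25, 2025 is May 2, 2025.
The date on which the refund becomes due: 30 calendar days after May 2, 2025 is June 1, 2025.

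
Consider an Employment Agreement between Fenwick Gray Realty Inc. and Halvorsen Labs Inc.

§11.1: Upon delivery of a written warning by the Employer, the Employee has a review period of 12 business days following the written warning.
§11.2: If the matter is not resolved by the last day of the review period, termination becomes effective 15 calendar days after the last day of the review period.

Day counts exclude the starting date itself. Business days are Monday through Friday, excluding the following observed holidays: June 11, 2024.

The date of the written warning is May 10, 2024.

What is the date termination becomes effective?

From Friday, May 10, 2024, 12 business days (May 13, May 14, May 15, May 16, …, May 24, May 27, May 28, skipping weekends) brings us to Tuesday, May 28, 2024, which is the last day of the review period.
The date termination becomes effective: 15 calendar days after May 28, 2024 is June 12, 2024.

June 12, 2024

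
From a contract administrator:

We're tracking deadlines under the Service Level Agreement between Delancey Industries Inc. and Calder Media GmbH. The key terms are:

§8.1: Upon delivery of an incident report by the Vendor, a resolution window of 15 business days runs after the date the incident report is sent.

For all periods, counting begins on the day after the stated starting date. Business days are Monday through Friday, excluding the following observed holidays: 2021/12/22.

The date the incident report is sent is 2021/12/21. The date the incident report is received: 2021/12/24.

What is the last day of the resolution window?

From Tuesday, 2021/12/21, 15 business days (Dec 23, Dec 24, Dec 27, Dec 28, …, Jan 10, Jan 11, Jan 12, skipping weekends and the listed holiday on Dec 22) brings us to Wednesday, 2022/01/12, which is the last day of the resolution window.

2022/01/12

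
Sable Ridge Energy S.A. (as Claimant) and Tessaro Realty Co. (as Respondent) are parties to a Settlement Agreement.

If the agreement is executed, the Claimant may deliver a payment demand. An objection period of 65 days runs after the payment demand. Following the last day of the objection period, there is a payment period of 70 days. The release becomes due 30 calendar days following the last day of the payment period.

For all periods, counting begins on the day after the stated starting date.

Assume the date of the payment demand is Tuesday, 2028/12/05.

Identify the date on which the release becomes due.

Adding 65 calendar days to 2028/12/05 gives 2029/02/08, which is the last day of the objection period.
The last day of the payment period: 2029/02/08 + 70 days = 2029/04/19.
Adding 30 calendar days to 2029/04/19 gives 2029/05/19, which is the date on which the release becomes due.

2029/05/19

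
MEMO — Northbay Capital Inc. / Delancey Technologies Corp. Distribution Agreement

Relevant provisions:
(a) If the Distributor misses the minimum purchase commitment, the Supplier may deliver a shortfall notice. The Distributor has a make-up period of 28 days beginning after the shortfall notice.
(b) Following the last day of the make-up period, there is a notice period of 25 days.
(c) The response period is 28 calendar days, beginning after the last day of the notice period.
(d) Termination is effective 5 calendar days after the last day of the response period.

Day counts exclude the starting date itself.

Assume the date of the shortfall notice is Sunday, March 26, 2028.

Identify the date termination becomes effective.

June 20, 2028

Adding 28 calendar days to March 26, 2028 gives April 23, 2028, which is the last day of the make-up period.
Adding 25 calendar days to April 23, 2028 gives May 18, 2028, which is the last day of the notice period.
Adding 28 calendar days to May 18, 2028 gives June 15, 2028, which is the last day of the response period.
The date termination becomes effective: June 15, 2028 + 5 days = June 20, 2028.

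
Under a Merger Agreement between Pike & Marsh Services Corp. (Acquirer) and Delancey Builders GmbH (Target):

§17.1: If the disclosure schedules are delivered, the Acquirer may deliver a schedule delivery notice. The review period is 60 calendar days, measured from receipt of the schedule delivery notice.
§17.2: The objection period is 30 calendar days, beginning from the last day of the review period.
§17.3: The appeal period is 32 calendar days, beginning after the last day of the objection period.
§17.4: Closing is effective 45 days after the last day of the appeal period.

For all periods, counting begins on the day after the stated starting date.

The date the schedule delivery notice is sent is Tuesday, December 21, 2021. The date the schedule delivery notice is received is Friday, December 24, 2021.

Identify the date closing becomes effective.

June 9, 2022

The last day of the review period: December 24, 2021 + 60 days = February 22, 2022.
The last day of the objection period: February 22, 2022 + 30 days = March 24, 2022.
The last day of the appeal period: 32 calendar days after March 24, 2022 is April 25, 2022.
The date closing becomes effective: 45 calendar days after April 25, 2022 is June 9, 2022.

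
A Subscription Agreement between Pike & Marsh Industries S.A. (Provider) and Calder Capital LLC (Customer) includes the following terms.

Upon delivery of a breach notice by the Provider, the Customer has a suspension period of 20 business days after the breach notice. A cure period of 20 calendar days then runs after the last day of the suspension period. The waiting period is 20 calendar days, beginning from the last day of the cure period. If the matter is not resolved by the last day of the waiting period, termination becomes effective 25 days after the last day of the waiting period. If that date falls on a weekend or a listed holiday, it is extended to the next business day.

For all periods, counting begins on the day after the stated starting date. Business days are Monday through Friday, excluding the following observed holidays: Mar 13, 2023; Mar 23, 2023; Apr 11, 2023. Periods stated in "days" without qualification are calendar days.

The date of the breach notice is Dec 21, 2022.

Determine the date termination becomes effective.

Mar 24, 2023

From Wednesday, Dec 21, 2022, 20 business days (Dec 22, Dec 23, Dec 26, Dec 27, …, Jan 16, Jan 17, Jan 18, skipping weekends) brings us to Wednesday, Jan 18, 2023, which is the last day of the suspension period.
Adding 20 calendar days to Jan 18, 2023 gives Feb 7, 2023, which is the last day of the cure period.
The last day of the waiting period: Feb 7, 2023 + 20 days = Feb 27, 2023.
The date termination becomes effective: 25 calendar days after Feb 27, 2023 is Mar 24, 2023. Mar 24, 2023 is a Friday and is not a listed holiday, so no roll-forward applies.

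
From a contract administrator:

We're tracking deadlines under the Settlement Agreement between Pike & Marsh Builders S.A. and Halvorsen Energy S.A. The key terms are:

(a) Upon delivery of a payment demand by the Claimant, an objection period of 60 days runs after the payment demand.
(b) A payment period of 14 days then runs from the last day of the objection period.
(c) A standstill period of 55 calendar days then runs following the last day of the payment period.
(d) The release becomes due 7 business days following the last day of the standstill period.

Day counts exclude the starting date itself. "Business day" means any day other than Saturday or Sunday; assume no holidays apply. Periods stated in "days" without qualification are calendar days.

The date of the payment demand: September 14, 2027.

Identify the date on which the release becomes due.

Adding 60 calendar days to September 14, 2027 gives November 13, 2027, which is the last day of the objection period.
Adding 14 calendar days to November 13, 2027 gives November 27, 2027, which is the last day of the payment period.
The last day of the standstill period: November 27, 2027 + 55 days = January 21, 2028.
The date on which the release becomes due: counting 7 business days from Friday, January 21, 2028 (Jan 24, Jan 25, Jan 26, Jan 27, Jan 28, Jan 31, Feb 1, skipping weekends) reaches Tuesday, February 1, 2028.

February 1, 2028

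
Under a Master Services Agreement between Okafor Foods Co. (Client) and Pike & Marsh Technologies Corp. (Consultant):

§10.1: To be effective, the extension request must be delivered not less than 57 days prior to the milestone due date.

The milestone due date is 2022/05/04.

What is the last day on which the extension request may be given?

Counting back 57 calendar days from 2022/05/04 gives 2022/03/08.

2022/03/08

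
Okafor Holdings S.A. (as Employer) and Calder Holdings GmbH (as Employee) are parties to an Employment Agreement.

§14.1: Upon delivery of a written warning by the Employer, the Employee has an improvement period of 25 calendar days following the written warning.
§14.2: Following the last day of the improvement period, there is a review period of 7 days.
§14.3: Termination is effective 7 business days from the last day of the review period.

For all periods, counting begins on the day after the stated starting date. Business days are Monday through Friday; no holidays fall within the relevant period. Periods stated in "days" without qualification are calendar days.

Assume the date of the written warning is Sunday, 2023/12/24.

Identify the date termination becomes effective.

2024/02/05

The last day of the improvement period: 2023/12/24 + 25 days = 2024/01/18.
The last day of the review period: 2024/01/18 + 7 days = 2024/01/25.
The date termination becomes effective: counting 7 business days from Thursday, 2024/01/25 (Jan 26, Jan 29, Jan 30, Jan 31, Feb 1, Feb 2, Feb 5, skipping weekends) reaches Monday, 2024/02/05.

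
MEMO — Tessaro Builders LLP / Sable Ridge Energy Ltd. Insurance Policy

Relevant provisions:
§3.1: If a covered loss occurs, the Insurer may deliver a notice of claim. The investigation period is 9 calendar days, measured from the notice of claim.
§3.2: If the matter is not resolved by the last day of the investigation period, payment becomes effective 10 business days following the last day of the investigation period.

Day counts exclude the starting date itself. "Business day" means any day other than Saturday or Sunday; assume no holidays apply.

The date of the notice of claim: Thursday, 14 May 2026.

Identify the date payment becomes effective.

5 June 2026

Adding 9 calendar days to 14 May 2026 gives 23 May 2026, which is the last day of the investigation period.
From Saturday, 23 May 2026, 10 business days (May 25, May 26, May 27, May 28, May 29, Jun 1, Jun 2, Jun 3, Jun 4, Jun 5, skipping weekends) brings us to Friday, 5 June 2026, which is the date payment becomes effective.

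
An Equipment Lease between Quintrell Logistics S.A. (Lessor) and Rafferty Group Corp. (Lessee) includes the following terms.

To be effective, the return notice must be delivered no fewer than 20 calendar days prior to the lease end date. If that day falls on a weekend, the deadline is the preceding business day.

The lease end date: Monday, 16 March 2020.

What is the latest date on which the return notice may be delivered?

Counting back 20 calendar days from 16 March 2020 gives 25 February 2020. That is a Tuesday, so no adjustment is needed.

25 February 2020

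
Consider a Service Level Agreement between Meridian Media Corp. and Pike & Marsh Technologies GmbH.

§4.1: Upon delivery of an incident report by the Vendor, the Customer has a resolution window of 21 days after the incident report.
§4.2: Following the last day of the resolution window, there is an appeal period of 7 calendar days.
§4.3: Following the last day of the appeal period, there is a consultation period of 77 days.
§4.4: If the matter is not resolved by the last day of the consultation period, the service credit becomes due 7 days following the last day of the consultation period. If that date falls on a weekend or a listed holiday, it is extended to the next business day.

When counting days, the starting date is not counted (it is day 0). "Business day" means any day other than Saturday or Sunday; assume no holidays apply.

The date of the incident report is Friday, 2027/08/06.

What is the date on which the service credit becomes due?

Adding 21 calendar days to 2027/08/06 gives 2027/08/27, which is the last day of the resolution window.
The last day of the appeal period: 2027/08/27 + 7 days = 2027/09/03.
The last day of the consultation period: 2027/09/03 + 77 days = 2027/11/19.
The date on which the service credit becomes due: 7 calendar days after 2027/11/19 is 2027/11/26. 2027/11/26 is a Friday, so no roll-forward applies.

2027/11/26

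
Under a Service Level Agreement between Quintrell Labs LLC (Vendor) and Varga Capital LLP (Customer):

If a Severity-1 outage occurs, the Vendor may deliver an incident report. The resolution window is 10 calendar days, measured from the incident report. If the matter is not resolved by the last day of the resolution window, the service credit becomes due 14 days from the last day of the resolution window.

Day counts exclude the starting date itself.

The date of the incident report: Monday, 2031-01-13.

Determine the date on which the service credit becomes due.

Adding 10 calendar days to 2031-01-13 gives 2031-01-23, which is the last day of the resolution window.
Adding 14 calendar days to 2031-01-23 gives 2031-02-06, which is the date on which the service credit becomes due.

2031-02-06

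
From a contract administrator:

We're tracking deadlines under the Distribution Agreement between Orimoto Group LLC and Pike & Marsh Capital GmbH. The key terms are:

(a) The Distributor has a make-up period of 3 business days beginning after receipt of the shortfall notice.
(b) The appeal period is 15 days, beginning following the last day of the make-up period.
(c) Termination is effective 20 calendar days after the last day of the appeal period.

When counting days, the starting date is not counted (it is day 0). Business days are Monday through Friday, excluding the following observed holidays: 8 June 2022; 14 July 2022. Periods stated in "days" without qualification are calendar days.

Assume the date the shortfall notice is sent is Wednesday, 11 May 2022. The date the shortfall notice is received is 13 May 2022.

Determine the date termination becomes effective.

From Friday, 13 May 2022, 3 business days (May 16, May 17, May 18, skipping weekends) brings us to Wednesday, 18 May 2022, which is the last day of the make-up period.
The last day of the appeal period: 15 calendar days after 18 May 2022 is 2 June 2022.
The date termination becomes effective: 2 June 2022 + 20 days = 22 June 2022.

22 June 2022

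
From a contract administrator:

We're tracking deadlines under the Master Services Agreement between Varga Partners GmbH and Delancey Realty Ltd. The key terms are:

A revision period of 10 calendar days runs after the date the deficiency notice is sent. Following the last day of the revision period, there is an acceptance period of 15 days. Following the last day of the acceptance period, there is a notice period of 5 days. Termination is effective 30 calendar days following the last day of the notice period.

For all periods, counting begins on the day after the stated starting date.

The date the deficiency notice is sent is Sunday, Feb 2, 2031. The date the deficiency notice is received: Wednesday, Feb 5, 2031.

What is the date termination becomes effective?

Apr 3, 2031

Adding 10 calendar days to Feb 2, 2031 gives Feb 12, 2031, which is the last day of the revision period.
The last day of the acceptance period: Feb 12, 2031 + 15 days = Feb 27, 2031.
Adding 5 calendar days to Feb 27, 2031 gives Mar 4, 2031, which is the last day of the notice period.
The date termination becomes effective: Mar 4, 2031 + 30 days = Apr 3, 2031.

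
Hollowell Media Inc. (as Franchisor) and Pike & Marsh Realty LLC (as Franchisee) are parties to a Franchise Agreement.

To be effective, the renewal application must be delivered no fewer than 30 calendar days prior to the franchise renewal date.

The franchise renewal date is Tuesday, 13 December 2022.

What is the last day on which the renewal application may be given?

13 November 2022

13 December 2022 minus 30 days is 13 November 2022.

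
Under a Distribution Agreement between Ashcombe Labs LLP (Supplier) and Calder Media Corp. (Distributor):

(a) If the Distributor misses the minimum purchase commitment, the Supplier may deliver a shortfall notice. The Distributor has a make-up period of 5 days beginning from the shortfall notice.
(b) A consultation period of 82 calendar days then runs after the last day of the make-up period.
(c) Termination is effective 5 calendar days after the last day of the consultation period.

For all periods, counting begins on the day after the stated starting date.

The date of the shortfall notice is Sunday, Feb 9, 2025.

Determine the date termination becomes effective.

Adding 5 calendar days to Feb 9, 2025 gives Feb 14, 2025, which is the last day of the make-up period.
Adding 82 calendar days to Feb 14, 2025 gives May 7, 2025, which is the last day of the consultation period.
The date termination becomes effective: 5 calendar days after May 7, 2025 is May 12, 2025.

May 12, 2025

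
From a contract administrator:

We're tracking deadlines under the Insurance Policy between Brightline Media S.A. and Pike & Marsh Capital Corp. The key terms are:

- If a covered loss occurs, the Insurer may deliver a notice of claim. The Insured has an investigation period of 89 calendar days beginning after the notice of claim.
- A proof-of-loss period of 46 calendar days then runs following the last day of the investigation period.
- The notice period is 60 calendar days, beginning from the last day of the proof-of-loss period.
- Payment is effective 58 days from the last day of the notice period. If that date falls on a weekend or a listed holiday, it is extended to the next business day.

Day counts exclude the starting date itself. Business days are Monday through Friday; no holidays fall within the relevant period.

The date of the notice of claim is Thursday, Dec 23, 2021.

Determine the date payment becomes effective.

Sep 2, 2022

Adding 89 calendar days to Dec 23, 2021 gives Mar 22, 2022, which is the last day of the investigation period.
The last day of the proof-of-loss period: 46 calendar days after Mar 22, 2022 is May 7, 2022.
The last day of the notice period: May 7, 2022 + 60 days = Jul 6, 2022.
Adding 58 calendar days to Jul 6, 2022 gives Sep 2, 2022, which is the date payment becomes effective. Sep 2, 2022 is a Friday, so no roll-forward applies.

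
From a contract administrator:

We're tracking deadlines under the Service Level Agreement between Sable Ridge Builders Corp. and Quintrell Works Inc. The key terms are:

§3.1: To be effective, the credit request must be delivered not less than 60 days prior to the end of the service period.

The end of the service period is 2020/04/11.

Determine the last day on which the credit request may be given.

2020/04/11 minus 60 days is 2020/02/11.

2020/02/11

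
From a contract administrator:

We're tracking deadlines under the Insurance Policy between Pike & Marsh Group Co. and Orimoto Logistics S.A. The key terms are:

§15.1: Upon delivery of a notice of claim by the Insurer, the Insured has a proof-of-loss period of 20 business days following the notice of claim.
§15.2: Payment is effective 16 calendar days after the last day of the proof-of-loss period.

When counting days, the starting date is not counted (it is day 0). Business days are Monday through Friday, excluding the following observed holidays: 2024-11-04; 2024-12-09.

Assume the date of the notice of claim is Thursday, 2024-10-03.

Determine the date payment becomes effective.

The last day of the proof-of-loss period: counting 20 business days from Thursday, 2024-10-03 (Oct 4, Oct 7, Oct 8, Oct 9, …, Oct 29, Oct 30, Oct 31, skipping weekends) reaches Thursday, 2024-10-31.
The date payment becomes effective: 16 calendar days after 2024-10-31 is 2024-11-16.

2024-11-16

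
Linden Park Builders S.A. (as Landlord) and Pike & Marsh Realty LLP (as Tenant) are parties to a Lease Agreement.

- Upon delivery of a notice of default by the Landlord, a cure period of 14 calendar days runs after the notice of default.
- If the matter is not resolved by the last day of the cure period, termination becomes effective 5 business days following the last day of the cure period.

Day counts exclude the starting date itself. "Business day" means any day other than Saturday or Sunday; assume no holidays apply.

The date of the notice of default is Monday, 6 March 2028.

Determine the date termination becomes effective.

The last day of the cure period: 6 March 2028 + 14 days = 20 March 2028.
The date termination becomes effective: 5 business days after Monday, 20 March 2028, skipping weekends — Mar 21, Mar 22, Mar 23, Mar 24, Mar 27 — lands on Monday, 27 March 2028.

27 March 2028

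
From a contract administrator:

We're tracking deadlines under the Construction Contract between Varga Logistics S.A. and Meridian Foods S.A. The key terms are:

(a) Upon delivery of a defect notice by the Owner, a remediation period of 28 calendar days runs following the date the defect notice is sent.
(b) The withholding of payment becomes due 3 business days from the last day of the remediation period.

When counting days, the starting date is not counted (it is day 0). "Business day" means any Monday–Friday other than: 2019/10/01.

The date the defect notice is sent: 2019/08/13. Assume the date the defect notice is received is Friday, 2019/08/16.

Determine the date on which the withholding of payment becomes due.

The last day of the remediation period: 2019/08/13 + 28 days = 2019/09/10.
The date on which the withholding of payment becomes due: 3 business days after Tuesday, 2019/09/10, skipping weekends — Sep 11, Sep 12, Sep 13 — lands on Friday, 2019/09/13.

2019/09/13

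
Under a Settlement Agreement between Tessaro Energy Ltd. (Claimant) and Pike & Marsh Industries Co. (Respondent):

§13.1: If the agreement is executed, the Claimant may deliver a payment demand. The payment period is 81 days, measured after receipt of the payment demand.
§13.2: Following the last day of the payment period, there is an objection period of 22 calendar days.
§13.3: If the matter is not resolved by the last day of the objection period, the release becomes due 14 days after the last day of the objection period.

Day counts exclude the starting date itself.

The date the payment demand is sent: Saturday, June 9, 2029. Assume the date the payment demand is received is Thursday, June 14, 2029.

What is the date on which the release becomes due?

October 9, 2029

The last day of the payment period: 81 calendar days after June 14, 2029 is September 3, 2029.
The last day of the objection period: 22 calendar days after September 3, 2029 is September 25, 2029.
The date on which the release becomes due: September 25, 2029 + 14 days = October 9, 2029.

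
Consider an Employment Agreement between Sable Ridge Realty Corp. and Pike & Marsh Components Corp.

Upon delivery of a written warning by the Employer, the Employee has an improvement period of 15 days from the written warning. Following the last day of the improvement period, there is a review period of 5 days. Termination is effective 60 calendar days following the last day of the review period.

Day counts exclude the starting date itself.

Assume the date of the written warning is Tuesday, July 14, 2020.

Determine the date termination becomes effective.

October 2, 2020

The last day of the improvement period: July 14, 2020 + 15 days = July 29, 2020.
The last day of the review period: July 29, 2020 + 5 days = August 3, 2020.
The date termination becomes effective: 60 calendar days after August 3, 2020 is October 2, 2020.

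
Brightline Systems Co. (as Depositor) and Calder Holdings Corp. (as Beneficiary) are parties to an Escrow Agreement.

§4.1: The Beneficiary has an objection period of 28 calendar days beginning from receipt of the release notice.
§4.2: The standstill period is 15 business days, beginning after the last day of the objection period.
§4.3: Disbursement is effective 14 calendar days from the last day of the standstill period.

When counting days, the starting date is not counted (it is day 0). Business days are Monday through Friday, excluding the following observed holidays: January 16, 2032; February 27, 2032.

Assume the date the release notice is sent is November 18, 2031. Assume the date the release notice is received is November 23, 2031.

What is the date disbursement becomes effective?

The last day of the objection period: November 23, 2031 + 28 days = December 21, 2031.
From Sunday, December 21, 2031, 15 business days (Dec 22, Dec 23, Dec 24, Dec 25, …, Jan 7, Jan 8, Jan 9, skipping weekends) brings us to Friday, January 9, 2032, which is the last day of the standstill period.
The date disbursement becomes effective: January 9, 2032 + 14 days = January 23, 2032.

January 23, 2032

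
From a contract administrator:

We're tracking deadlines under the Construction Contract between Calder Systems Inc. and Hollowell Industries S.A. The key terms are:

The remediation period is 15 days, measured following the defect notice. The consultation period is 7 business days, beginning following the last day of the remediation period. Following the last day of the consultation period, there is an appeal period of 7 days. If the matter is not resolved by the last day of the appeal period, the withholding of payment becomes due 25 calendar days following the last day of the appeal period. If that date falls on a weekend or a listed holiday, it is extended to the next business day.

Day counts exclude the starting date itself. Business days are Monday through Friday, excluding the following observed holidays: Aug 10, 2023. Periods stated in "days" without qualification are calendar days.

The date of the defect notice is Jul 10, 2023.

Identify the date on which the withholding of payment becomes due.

Sep 4, 2023

The last day of the remediation period: 15 calendar days after Jul 10, 2023 is Jul 25, 2023.
The last day of the consultation period: counting 7 business days from Tuesday, Jul 25, 2023 (Jul 26, Jul 27, Jul 28, Jul 31, Aug 1, Aug 2, Aug 3, skipping weekends) reaches Thursday, Aug 3, 2023.
Adding 7 calendar days to Aug 3, 2023 gives Aug 10, 2023, which is the last day of the appeal period.
Adding 25 calendar days to Aug 10, 2023 gives Sep 4, 2023, which is the date on which the withholding of payment becomes due. Sep 4, 2023 is a Monday and is not a listed holiday, so no roll-forward applies.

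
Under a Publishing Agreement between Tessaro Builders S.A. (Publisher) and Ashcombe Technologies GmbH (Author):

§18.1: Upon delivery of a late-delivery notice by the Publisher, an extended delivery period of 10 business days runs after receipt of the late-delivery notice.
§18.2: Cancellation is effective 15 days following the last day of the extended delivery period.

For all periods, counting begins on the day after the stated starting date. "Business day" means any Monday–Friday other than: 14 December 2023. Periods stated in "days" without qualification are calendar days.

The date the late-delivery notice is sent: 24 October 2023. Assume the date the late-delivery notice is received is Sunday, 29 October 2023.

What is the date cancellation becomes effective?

The last day of the extended delivery period: 10 business days after Sunday, 29 October 2023, skipping weekends — Oct 30, Oct 31, Nov 1, Nov 2, Nov 3, Nov 6, Nov 7, Nov 8, Nov 9, Nov 10 — lands on Friday, 10 November 2023.
The date cancellation becomes effective: 15 calendar days after 10 November 2023 is 25 November 2023.

25 November 2023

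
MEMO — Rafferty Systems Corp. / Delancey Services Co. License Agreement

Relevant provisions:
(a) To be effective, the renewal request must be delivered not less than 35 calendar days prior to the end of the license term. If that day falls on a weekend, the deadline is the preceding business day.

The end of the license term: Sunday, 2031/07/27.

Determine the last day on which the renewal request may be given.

Counting back 35 calendar days from 2031/07/27 gives 2031/06/22. That is a Sunday, so the deadline moves back to Friday, 2031/06/20.

2031/06/20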